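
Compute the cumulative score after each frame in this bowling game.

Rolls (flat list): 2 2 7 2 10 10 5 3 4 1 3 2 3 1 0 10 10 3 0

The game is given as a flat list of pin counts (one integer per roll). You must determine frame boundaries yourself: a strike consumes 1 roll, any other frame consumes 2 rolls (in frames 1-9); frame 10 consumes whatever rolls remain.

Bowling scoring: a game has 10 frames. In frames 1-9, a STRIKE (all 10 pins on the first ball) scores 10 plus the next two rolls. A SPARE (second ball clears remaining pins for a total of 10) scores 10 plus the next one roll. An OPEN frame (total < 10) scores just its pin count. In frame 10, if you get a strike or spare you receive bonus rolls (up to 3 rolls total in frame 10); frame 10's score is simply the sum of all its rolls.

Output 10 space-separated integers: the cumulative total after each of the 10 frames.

Answer: 4 13 38 56 64 69 74 78 98 111

Derivation:
Frame 1: OPEN (2+2=4). Cumulative: 4
Frame 2: OPEN (7+2=9). Cumulative: 13
Frame 3: STRIKE. 10 + next two rolls (10+5) = 25. Cumulative: 38
Frame 4: STRIKE. 10 + next two rolls (5+3) = 18. Cumulative: 56
Frame 5: OPEN (5+3=8). Cumulative: 64
Frame 6: OPEN (4+1=5). Cumulative: 69
Frame 7: OPEN (3+2=5). Cumulative: 74
Frame 8: OPEN (3+1=4). Cumulative: 78
Frame 9: SPARE (0+10=10). 10 + next roll (10) = 20. Cumulative: 98
Frame 10: STRIKE. Sum of all frame-10 rolls (10+3+0) = 13. Cumulative: 111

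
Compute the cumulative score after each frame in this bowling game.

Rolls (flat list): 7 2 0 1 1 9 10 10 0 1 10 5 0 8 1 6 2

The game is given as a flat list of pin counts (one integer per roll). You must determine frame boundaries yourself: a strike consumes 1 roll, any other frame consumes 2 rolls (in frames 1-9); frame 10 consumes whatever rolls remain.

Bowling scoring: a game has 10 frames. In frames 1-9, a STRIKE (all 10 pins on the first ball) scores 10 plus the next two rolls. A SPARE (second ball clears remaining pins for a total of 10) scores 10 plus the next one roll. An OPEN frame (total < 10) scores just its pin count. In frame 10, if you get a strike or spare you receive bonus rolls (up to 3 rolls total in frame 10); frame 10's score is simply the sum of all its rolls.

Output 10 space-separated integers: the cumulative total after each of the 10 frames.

Frame 1: OPEN (7+2=9). Cumulative: 9
Frame 2: OPEN (0+1=1). Cumulative: 10
Frame 3: SPARE (1+9=10). 10 + next roll (10) = 20. Cumulative: 30
Frame 4: STRIKE. 10 + next two rolls (10+0) = 20. Cumulative: 50
Frame 5: STRIKE. 10 + next two rolls (0+1) = 11. Cumulative: 61
Frame 6: OPEN (0+1=1). Cumulative: 62
Frame 7: STRIKE. 10 + next two rolls (5+0) = 15. Cumulative: 77
Frame 8: OPEN (5+0=5). Cumulative: 82
Frame 9: OPEN (8+1=9). Cumulative: 91
Frame 10: OPEN. Sum of all frame-10 rolls (6+2) = 8. Cumulative: 99

Answer: 9 10 30 50 61 62 77 82 91 99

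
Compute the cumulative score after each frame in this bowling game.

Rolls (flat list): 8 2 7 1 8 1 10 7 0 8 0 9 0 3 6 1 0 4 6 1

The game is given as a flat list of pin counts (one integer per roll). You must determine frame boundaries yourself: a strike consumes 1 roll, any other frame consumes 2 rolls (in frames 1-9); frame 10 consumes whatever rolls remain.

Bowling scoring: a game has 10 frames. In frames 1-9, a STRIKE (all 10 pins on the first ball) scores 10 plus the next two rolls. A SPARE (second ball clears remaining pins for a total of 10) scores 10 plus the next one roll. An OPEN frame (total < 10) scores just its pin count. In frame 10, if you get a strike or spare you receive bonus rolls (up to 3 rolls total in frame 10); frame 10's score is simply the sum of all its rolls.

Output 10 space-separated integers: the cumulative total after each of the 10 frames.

Frame 1: SPARE (8+2=10). 10 + next roll (7) = 17. Cumulative: 17
Frame 2: OPEN (7+1=8). Cumulative: 25
Frame 3: OPEN (8+1=9). Cumulative: 34
Frame 4: STRIKE. 10 + next two rolls (7+0) = 17. Cumulative: 51
Frame 5: OPEN (7+0=7). Cumulative: 58
Frame 6: OPEN (8+0=8). Cumulative: 66
Frame 7: OPEN (9+0=9). Cumulative: 75
Frame 8: OPEN (3+6=9). Cumulative: 84
Frame 9: OPEN (1+0=1). Cumulative: 85
Frame 10: SPARE. Sum of all frame-10 rolls (4+6+1) = 11. Cumulative: 96

Answer: 17 25 34 51 58 66 75 84 85 96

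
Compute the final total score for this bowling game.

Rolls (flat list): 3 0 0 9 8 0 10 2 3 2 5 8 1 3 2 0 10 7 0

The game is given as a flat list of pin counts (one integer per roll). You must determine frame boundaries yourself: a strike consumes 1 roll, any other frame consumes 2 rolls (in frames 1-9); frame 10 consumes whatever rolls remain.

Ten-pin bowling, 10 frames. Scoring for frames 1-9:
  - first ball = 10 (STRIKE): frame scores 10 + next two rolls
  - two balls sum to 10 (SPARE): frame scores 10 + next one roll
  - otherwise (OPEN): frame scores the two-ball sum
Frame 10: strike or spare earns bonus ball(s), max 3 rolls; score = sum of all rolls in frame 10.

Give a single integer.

Frame 1: OPEN (3+0=3). Cumulative: 3
Frame 2: OPEN (0+9=9). Cumulative: 12
Frame 3: OPEN (8+0=8). Cumulative: 20
Frame 4: STRIKE. 10 + next two rolls (2+3) = 15. Cumulative: 35
Frame 5: OPEN (2+3=5). Cumulative: 40
Frame 6: OPEN (2+5=7). Cumulative: 47
Frame 7: OPEN (8+1=9). Cumulative: 56
Frame 8: OPEN (3+2=5). Cumulative: 61
Frame 9: SPARE (0+10=10). 10 + next roll (7) = 17. Cumulative: 78
Frame 10: OPEN. Sum of all frame-10 rolls (7+0) = 7. Cumulative: 85

Answer: 85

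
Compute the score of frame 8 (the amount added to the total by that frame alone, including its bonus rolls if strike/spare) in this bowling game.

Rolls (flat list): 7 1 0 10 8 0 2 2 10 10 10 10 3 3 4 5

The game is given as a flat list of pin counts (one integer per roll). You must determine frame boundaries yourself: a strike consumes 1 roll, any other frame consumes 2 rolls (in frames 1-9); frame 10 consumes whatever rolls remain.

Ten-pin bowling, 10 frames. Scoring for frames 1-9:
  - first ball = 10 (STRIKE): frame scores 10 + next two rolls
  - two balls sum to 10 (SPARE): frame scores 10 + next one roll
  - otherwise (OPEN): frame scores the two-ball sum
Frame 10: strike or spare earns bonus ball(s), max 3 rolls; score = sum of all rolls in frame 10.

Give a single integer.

Answer: 16

Derivation:
Frame 1: OPEN (7+1=8). Cumulative: 8
Frame 2: SPARE (0+10=10). 10 + next roll (8) = 18. Cumulative: 26
Frame 3: OPEN (8+0=8). Cumulative: 34
Frame 4: OPEN (2+2=4). Cumulative: 38
Frame 5: STRIKE. 10 + next two rolls (10+10) = 30. Cumulative: 68
Frame 6: STRIKE. 10 + next two rolls (10+10) = 30. Cumulative: 98
Frame 7: STRIKE. 10 + next two rolls (10+3) = 23. Cumulative: 121
Frame 8: STRIKE. 10 + next two rolls (3+3) = 16. Cumulative: 137
Frame 9: OPEN (3+3=6). Cumulative: 143
Frame 10: OPEN. Sum of all frame-10 rolls (4+5) = 9. Cumulative: 152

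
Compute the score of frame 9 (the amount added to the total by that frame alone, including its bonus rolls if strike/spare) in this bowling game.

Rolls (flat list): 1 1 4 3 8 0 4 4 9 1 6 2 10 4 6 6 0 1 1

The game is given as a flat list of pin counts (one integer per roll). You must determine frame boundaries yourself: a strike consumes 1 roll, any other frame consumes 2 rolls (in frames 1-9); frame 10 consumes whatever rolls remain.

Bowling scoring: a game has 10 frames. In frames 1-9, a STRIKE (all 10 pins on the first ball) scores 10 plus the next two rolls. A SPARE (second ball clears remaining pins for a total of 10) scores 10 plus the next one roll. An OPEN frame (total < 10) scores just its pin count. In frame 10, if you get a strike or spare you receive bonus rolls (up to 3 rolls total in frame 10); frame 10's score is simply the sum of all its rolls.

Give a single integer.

Frame 1: OPEN (1+1=2). Cumulative: 2
Frame 2: OPEN (4+3=7). Cumulative: 9
Frame 3: OPEN (8+0=8). Cumulative: 17
Frame 4: OPEN (4+4=8). Cumulative: 25
Frame 5: SPARE (9+1=10). 10 + next roll (6) = 16. Cumulative: 41
Frame 6: OPEN (6+2=8). Cumulative: 49
Frame 7: STRIKE. 10 + next two rolls (4+6) = 20. Cumulative: 69
Frame 8: SPARE (4+6=10). 10 + next roll (6) = 16. Cumulative: 85
Frame 9: OPEN (6+0=6). Cumulative: 91
Frame 10: OPEN. Sum of all frame-10 rolls (1+1) = 2. Cumulative: 93

Answer: 6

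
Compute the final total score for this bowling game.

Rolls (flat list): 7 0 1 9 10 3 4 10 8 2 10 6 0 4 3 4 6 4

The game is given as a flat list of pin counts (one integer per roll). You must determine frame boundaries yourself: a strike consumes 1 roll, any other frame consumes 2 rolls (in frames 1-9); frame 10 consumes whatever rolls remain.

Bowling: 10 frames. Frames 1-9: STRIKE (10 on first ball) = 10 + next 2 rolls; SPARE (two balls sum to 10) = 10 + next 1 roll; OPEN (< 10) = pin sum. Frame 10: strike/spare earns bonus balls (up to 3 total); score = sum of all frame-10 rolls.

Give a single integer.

Frame 1: OPEN (7+0=7). Cumulative: 7
Frame 2: SPARE (1+9=10). 10 + next roll (10) = 20. Cumulative: 27
Frame 3: STRIKE. 10 + next two rolls (3+4) = 17. Cumulative: 44
Frame 4: OPEN (3+4=7). Cumulative: 51
Frame 5: STRIKE. 10 + next two rolls (8+2) = 20. Cumulative: 71
Frame 6: SPARE (8+2=10). 10 + next roll (10) = 20. Cumulative: 91
Frame 7: STRIKE. 10 + next two rolls (6+0) = 16. Cumulative: 107
Frame 8: OPEN (6+0=6). Cumulative: 113
Frame 9: OPEN (4+3=7). Cumulative: 120
Frame 10: SPARE. Sum of all frame-10 rolls (4+6+4) = 14. Cumulative: 134

Answer: 134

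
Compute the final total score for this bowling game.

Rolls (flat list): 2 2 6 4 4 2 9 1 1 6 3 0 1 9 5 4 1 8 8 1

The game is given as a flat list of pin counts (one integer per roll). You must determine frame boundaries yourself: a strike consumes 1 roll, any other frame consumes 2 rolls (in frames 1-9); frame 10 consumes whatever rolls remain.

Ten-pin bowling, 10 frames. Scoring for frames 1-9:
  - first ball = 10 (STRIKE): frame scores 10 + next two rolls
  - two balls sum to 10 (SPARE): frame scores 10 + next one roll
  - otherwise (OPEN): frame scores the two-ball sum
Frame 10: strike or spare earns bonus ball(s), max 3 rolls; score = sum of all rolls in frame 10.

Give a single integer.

Answer: 87

Derivation:
Frame 1: OPEN (2+2=4). Cumulative: 4
Frame 2: SPARE (6+4=10). 10 + next roll (4) = 14. Cumulative: 18
Frame 3: OPEN (4+2=6). Cumulative: 24
Frame 4: SPARE (9+1=10). 10 + next roll (1) = 11. Cumulative: 35
Frame 5: OPEN (1+6=7). Cumulative: 42
Frame 6: OPEN (3+0=3). Cumulative: 45
Frame 7: SPARE (1+9=10). 10 + next roll (5) = 15. Cumulative: 60
Frame 8: OPEN (5+4=9). Cumulative: 69
Frame 9: OPEN (1+8=9). Cumulative: 78
Frame 10: OPEN. Sum of all frame-10 rolls (8+1) = 9. Cumulative: 87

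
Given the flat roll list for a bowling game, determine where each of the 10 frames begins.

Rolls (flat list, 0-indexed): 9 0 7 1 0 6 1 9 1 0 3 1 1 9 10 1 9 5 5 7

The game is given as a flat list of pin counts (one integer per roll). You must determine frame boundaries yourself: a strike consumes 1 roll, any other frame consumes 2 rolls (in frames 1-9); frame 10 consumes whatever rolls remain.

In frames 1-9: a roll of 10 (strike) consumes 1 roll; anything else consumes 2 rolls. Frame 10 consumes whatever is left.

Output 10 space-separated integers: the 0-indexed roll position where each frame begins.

Frame 1 starts at roll index 0: rolls=9,0 (sum=9), consumes 2 rolls
Frame 2 starts at roll index 2: rolls=7,1 (sum=8), consumes 2 rolls
Frame 3 starts at roll index 4: rolls=0,6 (sum=6), consumes 2 rolls
Frame 4 starts at roll index 6: rolls=1,9 (sum=10), consumes 2 rolls
Frame 5 starts at roll index 8: rolls=1,0 (sum=1), consumes 2 rolls
Frame 6 starts at roll index 10: rolls=3,1 (sum=4), consumes 2 rolls
Frame 7 starts at roll index 12: rolls=1,9 (sum=10), consumes 2 rolls
Frame 8 starts at roll index 14: roll=10 (strike), consumes 1 roll
Frame 9 starts at roll index 15: rolls=1,9 (sum=10), consumes 2 rolls
Frame 10 starts at roll index 17: 3 remaining rolls

Answer: 0 2 4 6 8 10 12 14 15 17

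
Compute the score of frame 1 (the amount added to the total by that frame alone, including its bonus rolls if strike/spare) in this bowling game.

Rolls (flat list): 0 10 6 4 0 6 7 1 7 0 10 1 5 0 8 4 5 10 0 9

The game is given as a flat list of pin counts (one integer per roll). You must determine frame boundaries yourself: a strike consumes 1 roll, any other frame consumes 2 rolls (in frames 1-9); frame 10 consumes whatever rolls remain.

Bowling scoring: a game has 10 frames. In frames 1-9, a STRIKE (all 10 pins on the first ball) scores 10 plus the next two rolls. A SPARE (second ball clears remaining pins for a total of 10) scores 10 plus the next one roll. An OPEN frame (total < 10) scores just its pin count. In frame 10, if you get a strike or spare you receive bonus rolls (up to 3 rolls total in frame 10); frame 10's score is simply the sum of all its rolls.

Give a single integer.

Frame 1: SPARE (0+10=10). 10 + next roll (6) = 16. Cumulative: 16
Frame 2: SPARE (6+4=10). 10 + next roll (0) = 10. Cumulative: 26
Frame 3: OPEN (0+6=6). Cumulative: 32

Answer: 16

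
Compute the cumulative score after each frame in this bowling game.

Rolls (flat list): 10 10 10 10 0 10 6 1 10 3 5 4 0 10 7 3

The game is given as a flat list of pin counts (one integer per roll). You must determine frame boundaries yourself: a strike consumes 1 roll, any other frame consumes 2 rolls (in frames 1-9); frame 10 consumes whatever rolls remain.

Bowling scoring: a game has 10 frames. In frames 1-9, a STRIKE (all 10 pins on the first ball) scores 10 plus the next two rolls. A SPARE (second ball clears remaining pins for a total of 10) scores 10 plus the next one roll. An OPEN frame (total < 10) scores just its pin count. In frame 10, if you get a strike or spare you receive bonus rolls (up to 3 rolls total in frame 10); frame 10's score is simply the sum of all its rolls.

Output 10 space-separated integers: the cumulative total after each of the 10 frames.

Frame 1: STRIKE. 10 + next two rolls (10+10) = 30. Cumulative: 30
Frame 2: STRIKE. 10 + next two rolls (10+10) = 30. Cumulative: 60
Frame 3: STRIKE. 10 + next two rolls (10+0) = 20. Cumulative: 80
Frame 4: STRIKE. 10 + next two rolls (0+10) = 20. Cumulative: 100
Frame 5: SPARE (0+10=10). 10 + next roll (6) = 16. Cumulative: 116
Frame 6: OPEN (6+1=7). Cumulative: 123
Frame 7: STRIKE. 10 + next two rolls (3+5) = 18. Cumulative: 141
Frame 8: OPEN (3+5=8). Cumulative: 149
Frame 9: OPEN (4+0=4). Cumulative: 153
Frame 10: STRIKE. Sum of all frame-10 rolls (10+7+3) = 20. Cumulative: 173

Answer: 30 60 80 100 116 123 141 149 153 173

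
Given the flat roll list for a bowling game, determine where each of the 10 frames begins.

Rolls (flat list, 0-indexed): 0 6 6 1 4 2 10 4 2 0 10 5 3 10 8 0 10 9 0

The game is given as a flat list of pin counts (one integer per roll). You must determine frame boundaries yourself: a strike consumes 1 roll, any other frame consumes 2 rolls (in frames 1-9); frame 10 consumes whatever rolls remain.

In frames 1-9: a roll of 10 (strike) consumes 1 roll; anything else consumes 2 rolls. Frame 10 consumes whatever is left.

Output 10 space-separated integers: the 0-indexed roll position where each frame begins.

Answer: 0 2 4 6 7 9 11 13 14 16

Derivation:
Frame 1 starts at roll index 0: rolls=0,6 (sum=6), consumes 2 rolls
Frame 2 starts at roll index 2: rolls=6,1 (sum=7), consumes 2 rolls
Frame 3 starts at roll index 4: rolls=4,2 (sum=6), consumes 2 rolls
Frame 4 starts at roll index 6: roll=10 (strike), consumes 1 roll
Frame 5 starts at roll index 7: rolls=4,2 (sum=6), consumes 2 rolls
Frame 6 starts at roll index 9: rolls=0,10 (sum=10), consumes 2 rolls
Frame 7 starts at roll index 11: rolls=5,3 (sum=8), consumes 2 rolls
Frame 8 starts at roll index 13: roll=10 (strike), consumes 1 roll
Frame 9 starts at roll index 14: rolls=8,0 (sum=8), consumes 2 rolls
Frame 10 starts at roll index 16: 3 remaining rolls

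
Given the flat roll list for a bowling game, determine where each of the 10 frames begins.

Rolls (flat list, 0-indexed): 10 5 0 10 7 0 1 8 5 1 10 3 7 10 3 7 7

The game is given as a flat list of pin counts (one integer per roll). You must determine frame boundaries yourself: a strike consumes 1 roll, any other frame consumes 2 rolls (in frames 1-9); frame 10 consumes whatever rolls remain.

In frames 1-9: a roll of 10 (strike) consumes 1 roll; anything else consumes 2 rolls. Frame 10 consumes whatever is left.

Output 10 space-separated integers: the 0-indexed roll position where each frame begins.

Answer: 0 1 3 4 6 8 10 11 13 14

Derivation:
Frame 1 starts at roll index 0: roll=10 (strike), consumes 1 roll
Frame 2 starts at roll index 1: rolls=5,0 (sum=5), consumes 2 rolls
Frame 3 starts at roll index 3: roll=10 (strike), consumes 1 roll
Frame 4 starts at roll index 4: rolls=7,0 (sum=7), consumes 2 rolls
Frame 5 starts at roll index 6: rolls=1,8 (sum=9), consumes 2 rolls
Frame 6 starts at roll index 8: rolls=5,1 (sum=6), consumes 2 rolls
Frame 7 starts at roll index 10: roll=10 (strike), consumes 1 roll
Frame 8 starts at roll index 11: rolls=3,7 (sum=10), consumes 2 rolls
Frame 9 starts at roll index 13: roll=10 (strike), consumes 1 roll
Frame 10 starts at roll index 14: 3 remaining rolls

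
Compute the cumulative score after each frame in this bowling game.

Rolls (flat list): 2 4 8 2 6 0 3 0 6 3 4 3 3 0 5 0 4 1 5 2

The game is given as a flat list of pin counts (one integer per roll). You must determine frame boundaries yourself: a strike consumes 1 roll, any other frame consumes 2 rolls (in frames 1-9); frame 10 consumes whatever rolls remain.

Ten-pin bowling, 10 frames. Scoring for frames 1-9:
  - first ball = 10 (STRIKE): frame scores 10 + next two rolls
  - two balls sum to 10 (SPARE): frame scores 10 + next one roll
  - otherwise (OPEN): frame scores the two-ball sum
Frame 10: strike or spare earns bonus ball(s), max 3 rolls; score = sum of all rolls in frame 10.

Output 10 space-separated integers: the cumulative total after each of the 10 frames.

Frame 1: OPEN (2+4=6). Cumulative: 6
Frame 2: SPARE (8+2=10). 10 + next roll (6) = 16. Cumulative: 22
Frame 3: OPEN (6+0=6). Cumulative: 28
Frame 4: OPEN (3+0=3). Cumulative: 31
Frame 5: OPEN (6+3=9). Cumulative: 40
Frame 6: OPEN (4+3=7). Cumulative: 47
Frame 7: OPEN (3+0=3). Cumulative: 50
Frame 8: OPEN (5+0=5). Cumulative: 55
Frame 9: OPEN (4+1=5). Cumulative: 60
Frame 10: OPEN. Sum of all frame-10 rolls (5+2) = 7. Cumulative: 67

Answer: 6 22 28 31 40 47 50 55 60 67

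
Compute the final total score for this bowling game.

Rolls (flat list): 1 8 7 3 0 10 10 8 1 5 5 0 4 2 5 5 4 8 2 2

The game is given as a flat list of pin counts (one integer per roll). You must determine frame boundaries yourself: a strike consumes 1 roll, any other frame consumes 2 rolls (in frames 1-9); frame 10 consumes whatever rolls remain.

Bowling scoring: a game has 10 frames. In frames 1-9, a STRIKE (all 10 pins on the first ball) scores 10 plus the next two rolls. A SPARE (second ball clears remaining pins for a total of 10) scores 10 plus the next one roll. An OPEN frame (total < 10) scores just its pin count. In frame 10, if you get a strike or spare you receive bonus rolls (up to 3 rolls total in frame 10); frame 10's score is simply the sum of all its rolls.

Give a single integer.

Answer: 109

Derivation:
Frame 1: OPEN (1+8=9). Cumulative: 9
Frame 2: SPARE (7+3=10). 10 + next roll (0) = 10. Cumulative: 19
Frame 3: SPARE (0+10=10). 10 + next roll (10) = 20. Cumulative: 39
Frame 4: STRIKE. 10 + next two rolls (8+1) = 19. Cumulative: 58
Frame 5: OPEN (8+1=9). Cumulative: 67
Frame 6: SPARE (5+5=10). 10 + next roll (0) = 10. Cumulative: 77
Frame 7: OPEN (0+4=4). Cumulative: 81
Frame 8: OPEN (2+5=7). Cumulative: 88
Frame 9: OPEN (5+4=9). Cumulative: 97
Frame 10: SPARE. Sum of all frame-10 rolls (8+2+2) = 12. Cumulative: 109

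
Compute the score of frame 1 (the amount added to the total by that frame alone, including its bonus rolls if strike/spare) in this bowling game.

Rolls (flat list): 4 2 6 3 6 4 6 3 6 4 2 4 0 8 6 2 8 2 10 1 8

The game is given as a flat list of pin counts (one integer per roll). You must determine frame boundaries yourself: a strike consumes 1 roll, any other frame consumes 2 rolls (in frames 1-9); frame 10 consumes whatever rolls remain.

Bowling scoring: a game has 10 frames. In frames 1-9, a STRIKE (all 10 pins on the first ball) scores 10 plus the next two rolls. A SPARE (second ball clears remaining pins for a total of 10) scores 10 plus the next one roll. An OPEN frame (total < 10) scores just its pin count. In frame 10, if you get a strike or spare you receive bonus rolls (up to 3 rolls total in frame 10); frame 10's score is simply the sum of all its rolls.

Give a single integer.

Answer: 6

Derivation:
Frame 1: OPEN (4+2=6). Cumulative: 6
Frame 2: OPEN (6+3=9). Cumulative: 15
Frame 3: SPARE (6+4=10). 10 + next roll (6) = 16. Cumulative: 31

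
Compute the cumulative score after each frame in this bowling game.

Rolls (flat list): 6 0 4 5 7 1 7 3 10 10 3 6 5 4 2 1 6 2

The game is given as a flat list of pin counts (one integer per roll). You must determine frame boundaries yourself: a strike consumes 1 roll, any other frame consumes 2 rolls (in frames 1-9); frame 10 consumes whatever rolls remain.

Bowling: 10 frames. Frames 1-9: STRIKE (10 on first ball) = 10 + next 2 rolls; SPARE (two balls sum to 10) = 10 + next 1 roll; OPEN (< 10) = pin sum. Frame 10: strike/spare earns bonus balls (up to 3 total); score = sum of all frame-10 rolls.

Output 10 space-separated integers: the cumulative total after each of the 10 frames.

Frame 1: OPEN (6+0=6). Cumulative: 6
Frame 2: OPEN (4+5=9). Cumulative: 15
Frame 3: OPEN (7+1=8). Cumulative: 23
Frame 4: SPARE (7+3=10). 10 + next roll (10) = 20. Cumulative: 43
Frame 5: STRIKE. 10 + next two rolls (10+3) = 23. Cumulative: 66
Frame 6: STRIKE. 10 + next two rolls (3+6) = 19. Cumulative: 85
Frame 7: OPEN (3+6=9). Cumulative: 94
Frame 8: OPEN (5+4=9). Cumulative: 103
Frame 9: OPEN (2+1=3). Cumulative: 106
Frame 10: OPEN. Sum of all frame-10 rolls (6+2) = 8. Cumulative: 114

Answer: 6 15 23 43 66 85 94 103 106 114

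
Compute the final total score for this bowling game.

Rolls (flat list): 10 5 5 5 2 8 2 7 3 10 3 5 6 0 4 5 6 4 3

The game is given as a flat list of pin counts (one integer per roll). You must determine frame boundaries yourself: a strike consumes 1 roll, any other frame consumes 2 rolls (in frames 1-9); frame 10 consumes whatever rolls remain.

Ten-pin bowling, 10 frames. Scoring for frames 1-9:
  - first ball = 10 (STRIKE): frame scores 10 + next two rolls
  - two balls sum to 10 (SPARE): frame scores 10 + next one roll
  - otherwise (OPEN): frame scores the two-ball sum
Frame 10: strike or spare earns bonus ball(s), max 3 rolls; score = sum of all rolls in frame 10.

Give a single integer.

Answer: 133

Derivation:
Frame 1: STRIKE. 10 + next two rolls (5+5) = 20. Cumulative: 20
Frame 2: SPARE (5+5=10). 10 + next roll (5) = 15. Cumulative: 35
Frame 3: OPEN (5+2=7). Cumulative: 42
Frame 4: SPARE (8+2=10). 10 + next roll (7) = 17. Cumulative: 59
Frame 5: SPARE (7+3=10). 10 + next roll (10) = 20. Cumulative: 79
Frame 6: STRIKE. 10 + next two rolls (3+5) = 18. Cumulative: 97
Frame 7: OPEN (3+5=8). Cumulative: 105
Frame 8: OPEN (6+0=6). Cumulative: 111
Frame 9: OPEN (4+5=9). Cumulative: 120
Frame 10: SPARE. Sum of all frame-10 rolls (6+4+3) = 13. Cumulative: 133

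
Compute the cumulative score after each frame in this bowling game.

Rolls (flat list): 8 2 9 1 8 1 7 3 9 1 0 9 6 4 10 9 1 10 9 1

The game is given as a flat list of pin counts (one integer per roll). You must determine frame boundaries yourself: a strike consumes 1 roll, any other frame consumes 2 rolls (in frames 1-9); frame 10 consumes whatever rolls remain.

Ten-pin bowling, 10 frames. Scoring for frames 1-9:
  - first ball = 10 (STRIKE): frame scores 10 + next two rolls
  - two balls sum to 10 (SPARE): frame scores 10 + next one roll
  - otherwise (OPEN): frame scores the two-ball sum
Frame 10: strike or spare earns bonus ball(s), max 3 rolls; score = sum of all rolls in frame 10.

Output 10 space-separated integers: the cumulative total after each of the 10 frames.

Frame 1: SPARE (8+2=10). 10 + next roll (9) = 19. Cumulative: 19
Frame 2: SPARE (9+1=10). 10 + next roll (8) = 18. Cumulative: 37
Frame 3: OPEN (8+1=9). Cumulative: 46
Frame 4: SPARE (7+3=10). 10 + next roll (9) = 19. Cumulative: 65
Frame 5: SPARE (9+1=10). 10 + next roll (0) = 10. Cumulative: 75
Frame 6: OPEN (0+9=9). Cumulative: 84
Frame 7: SPARE (6+4=10). 10 + next roll (10) = 20. Cumulative: 104
Frame 8: STRIKE. 10 + next two rolls (9+1) = 20. Cumulative: 124
Frame 9: SPARE (9+1=10). 10 + next roll (10) = 20. Cumulative: 144
Frame 10: STRIKE. Sum of all frame-10 rolls (10+9+1) = 20. Cumulative: 164

Answer: 19 37 46 65 75 84 104 124 144 164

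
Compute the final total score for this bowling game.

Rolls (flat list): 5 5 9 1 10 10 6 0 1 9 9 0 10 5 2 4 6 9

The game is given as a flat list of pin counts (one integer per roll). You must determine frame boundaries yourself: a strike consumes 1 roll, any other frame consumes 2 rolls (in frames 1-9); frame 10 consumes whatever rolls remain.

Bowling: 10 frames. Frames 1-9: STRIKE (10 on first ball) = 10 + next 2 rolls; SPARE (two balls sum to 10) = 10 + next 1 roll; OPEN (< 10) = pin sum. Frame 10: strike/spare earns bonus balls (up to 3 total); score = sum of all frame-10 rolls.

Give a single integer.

Frame 1: SPARE (5+5=10). 10 + next roll (9) = 19. Cumulative: 19
Frame 2: SPARE (9+1=10). 10 + next roll (10) = 20. Cumulative: 39
Frame 3: STRIKE. 10 + next two rolls (10+6) = 26. Cumulative: 65
Frame 4: STRIKE. 10 + next two rolls (6+0) = 16. Cumulative: 81
Frame 5: OPEN (6+0=6). Cumulative: 87
Frame 6: SPARE (1+9=10). 10 + next roll (9) = 19. Cumulative: 106
Frame 7: OPEN (9+0=9). Cumulative: 115
Frame 8: STRIKE. 10 + next two rolls (5+2) = 17. Cumulative: 132
Frame 9: OPEN (5+2=7). Cumulative: 139
Frame 10: SPARE. Sum of all frame-10 rolls (4+6+9) = 19. Cumulative: 158

Answer: 158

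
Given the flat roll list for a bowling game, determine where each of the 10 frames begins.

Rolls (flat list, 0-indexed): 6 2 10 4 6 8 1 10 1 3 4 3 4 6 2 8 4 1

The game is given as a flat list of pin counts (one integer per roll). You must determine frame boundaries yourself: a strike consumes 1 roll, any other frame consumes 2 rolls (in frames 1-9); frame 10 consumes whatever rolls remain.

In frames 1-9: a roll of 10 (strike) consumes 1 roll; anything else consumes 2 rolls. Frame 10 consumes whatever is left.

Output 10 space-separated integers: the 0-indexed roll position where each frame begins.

Frame 1 starts at roll index 0: rolls=6,2 (sum=8), consumes 2 rolls
Frame 2 starts at roll index 2: roll=10 (strike), consumes 1 roll
Frame 3 starts at roll index 3: rolls=4,6 (sum=10), consumes 2 rolls
Frame 4 starts at roll index 5: rolls=8,1 (sum=9), consumes 2 rolls
Frame 5 starts at roll index 7: roll=10 (strike), consumes 1 roll
Frame 6 starts at roll index 8: rolls=1,3 (sum=4), consumes 2 rolls
Frame 7 starts at roll index 10: rolls=4,3 (sum=7), consumes 2 rolls
Frame 8 starts at roll index 12: rolls=4,6 (sum=10), consumes 2 rolls
Frame 9 starts at roll index 14: rolls=2,8 (sum=10), consumes 2 rolls
Frame 10 starts at roll index 16: 2 remaining rolls

Answer: 0 2 3 5 7 8 10 12 14 16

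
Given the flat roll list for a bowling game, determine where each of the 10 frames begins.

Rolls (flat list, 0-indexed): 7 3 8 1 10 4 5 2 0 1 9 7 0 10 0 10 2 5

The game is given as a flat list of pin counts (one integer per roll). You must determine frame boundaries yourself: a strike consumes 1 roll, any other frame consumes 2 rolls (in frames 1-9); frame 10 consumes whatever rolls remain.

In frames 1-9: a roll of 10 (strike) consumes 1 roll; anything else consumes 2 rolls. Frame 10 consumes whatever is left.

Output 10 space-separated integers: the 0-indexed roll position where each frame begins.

Answer: 0 2 4 5 7 9 11 13 14 16

Derivation:
Frame 1 starts at roll index 0: rolls=7,3 (sum=10), consumes 2 rolls
Frame 2 starts at roll index 2: rolls=8,1 (sum=9), consumes 2 rolls
Frame 3 starts at roll index 4: roll=10 (strike), consumes 1 roll
Frame 4 starts at roll index 5: rolls=4,5 (sum=9), consumes 2 rolls
Frame 5 starts at roll index 7: rolls=2,0 (sum=2), consumes 2 rolls
Frame 6 starts at roll index 9: rolls=1,9 (sum=10), consumes 2 rolls
Frame 7 starts at roll index 11: rolls=7,0 (sum=7), consumes 2 rolls
Frame 8 starts at roll index 13: roll=10 (strike), consumes 1 roll
Frame 9 starts at roll index 14: rolls=0,10 (sum=10), consumes 2 rolls
Frame 10 starts at roll index 16: 2 remaining rolls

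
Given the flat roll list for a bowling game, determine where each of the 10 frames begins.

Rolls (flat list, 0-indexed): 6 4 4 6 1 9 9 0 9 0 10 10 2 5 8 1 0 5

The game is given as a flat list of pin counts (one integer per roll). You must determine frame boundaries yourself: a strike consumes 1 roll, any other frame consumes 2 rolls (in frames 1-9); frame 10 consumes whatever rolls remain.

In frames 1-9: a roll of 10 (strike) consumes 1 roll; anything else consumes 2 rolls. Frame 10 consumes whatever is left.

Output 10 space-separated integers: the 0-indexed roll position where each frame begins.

Frame 1 starts at roll index 0: rolls=6,4 (sum=10), consumes 2 rolls
Frame 2 starts at roll index 2: rolls=4,6 (sum=10), consumes 2 rolls
Frame 3 starts at roll index 4: rolls=1,9 (sum=10), consumes 2 rolls
Frame 4 starts at roll index 6: rolls=9,0 (sum=9), consumes 2 rolls
Frame 5 starts at roll index 8: rolls=9,0 (sum=9), consumes 2 rolls
Frame 6 starts at roll index 10: roll=10 (strike), consumes 1 roll
Frame 7 starts at roll index 11: roll=10 (strike), consumes 1 roll
Frame 8 starts at roll index 12: rolls=2,5 (sum=7), consumes 2 rolls
Frame 9 starts at roll index 14: rolls=8,1 (sum=9), consumes 2 rolls
Frame 10 starts at roll index 16: 2 remaining rolls

Answer: 0 2 4 6 8 10 11 12 14 16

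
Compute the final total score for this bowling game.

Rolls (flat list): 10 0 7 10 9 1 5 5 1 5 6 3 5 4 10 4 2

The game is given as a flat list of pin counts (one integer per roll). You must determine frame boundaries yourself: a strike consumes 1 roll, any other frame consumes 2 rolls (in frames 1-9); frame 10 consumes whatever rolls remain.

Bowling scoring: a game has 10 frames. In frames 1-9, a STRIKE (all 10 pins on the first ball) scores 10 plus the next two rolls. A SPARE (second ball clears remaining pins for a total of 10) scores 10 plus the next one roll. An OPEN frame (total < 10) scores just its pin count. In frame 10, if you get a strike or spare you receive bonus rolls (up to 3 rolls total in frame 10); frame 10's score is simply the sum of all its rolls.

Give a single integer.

Frame 1: STRIKE. 10 + next two rolls (0+7) = 17. Cumulative: 17
Frame 2: OPEN (0+7=7). Cumulative: 24
Frame 3: STRIKE. 10 + next two rolls (9+1) = 20. Cumulative: 44
Frame 4: SPARE (9+1=10). 10 + next roll (5) = 15. Cumulative: 59
Frame 5: SPARE (5+5=10). 10 + next roll (1) = 11. Cumulative: 70
Frame 6: OPEN (1+5=6). Cumulative: 76
Frame 7: OPEN (6+3=9). Cumulative: 85
Frame 8: OPEN (5+4=9). Cumulative: 94
Frame 9: STRIKE. 10 + next two rolls (4+2) = 16. Cumulative: 110
Frame 10: OPEN. Sum of all frame-10 rolls (4+2) = 6. Cumulative: 116

Answer: 116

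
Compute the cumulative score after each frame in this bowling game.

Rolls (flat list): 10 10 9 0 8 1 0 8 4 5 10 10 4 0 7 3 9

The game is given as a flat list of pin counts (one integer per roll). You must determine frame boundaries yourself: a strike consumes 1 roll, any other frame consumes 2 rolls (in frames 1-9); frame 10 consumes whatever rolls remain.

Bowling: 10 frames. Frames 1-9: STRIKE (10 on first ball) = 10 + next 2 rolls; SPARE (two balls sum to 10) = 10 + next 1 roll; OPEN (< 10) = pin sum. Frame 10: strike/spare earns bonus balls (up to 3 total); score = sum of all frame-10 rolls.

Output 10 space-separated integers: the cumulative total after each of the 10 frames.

Frame 1: STRIKE. 10 + next two rolls (10+9) = 29. Cumulative: 29
Frame 2: STRIKE. 10 + next two rolls (9+0) = 19. Cumulative: 48
Frame 3: OPEN (9+0=9). Cumulative: 57
Frame 4: OPEN (8+1=9). Cumulative: 66
Frame 5: OPEN (0+8=8). Cumulative: 74
Frame 6: OPEN (4+5=9). Cumulative: 83
Frame 7: STRIKE. 10 + next two rolls (10+4) = 24. Cumulative: 107
Frame 8: STRIKE. 10 + next two rolls (4+0) = 14. Cumulative: 121
Frame 9: OPEN (4+0=4). Cumulative: 125
Frame 10: SPARE. Sum of all frame-10 rolls (7+3+9) = 19. Cumulative: 144

Answer: 29 48 57 66 74 83 107 121 125 144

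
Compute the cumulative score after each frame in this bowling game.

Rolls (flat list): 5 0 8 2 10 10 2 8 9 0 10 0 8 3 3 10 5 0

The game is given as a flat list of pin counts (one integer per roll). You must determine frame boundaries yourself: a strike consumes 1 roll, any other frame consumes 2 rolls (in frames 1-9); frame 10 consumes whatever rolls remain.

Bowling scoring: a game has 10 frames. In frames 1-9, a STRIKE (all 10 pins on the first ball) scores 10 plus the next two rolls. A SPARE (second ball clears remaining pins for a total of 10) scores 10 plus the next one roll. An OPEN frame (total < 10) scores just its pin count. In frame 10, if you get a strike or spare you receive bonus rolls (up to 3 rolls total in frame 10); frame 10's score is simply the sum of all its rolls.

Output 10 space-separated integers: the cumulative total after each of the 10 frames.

Frame 1: OPEN (5+0=5). Cumulative: 5
Frame 2: SPARE (8+2=10). 10 + next roll (10) = 20. Cumulative: 25
Frame 3: STRIKE. 10 + next two rolls (10+2) = 22. Cumulative: 47
Frame 4: STRIKE. 10 + next two rolls (2+8) = 20. Cumulative: 67
Frame 5: SPARE (2+8=10). 10 + next roll (9) = 19. Cumulative: 86
Frame 6: OPEN (9+0=9). Cumulative: 95
Frame 7: STRIKE. 10 + next two rolls (0+8) = 18. Cumulative: 113
Frame 8: OPEN (0+8=8). Cumulative: 121
Frame 9: OPEN (3+3=6). Cumulative: 127
Frame 10: STRIKE. Sum of all frame-10 rolls (10+5+0) = 15. Cumulative: 142

Answer: 5 25 47 67 86 95 113 121 127 142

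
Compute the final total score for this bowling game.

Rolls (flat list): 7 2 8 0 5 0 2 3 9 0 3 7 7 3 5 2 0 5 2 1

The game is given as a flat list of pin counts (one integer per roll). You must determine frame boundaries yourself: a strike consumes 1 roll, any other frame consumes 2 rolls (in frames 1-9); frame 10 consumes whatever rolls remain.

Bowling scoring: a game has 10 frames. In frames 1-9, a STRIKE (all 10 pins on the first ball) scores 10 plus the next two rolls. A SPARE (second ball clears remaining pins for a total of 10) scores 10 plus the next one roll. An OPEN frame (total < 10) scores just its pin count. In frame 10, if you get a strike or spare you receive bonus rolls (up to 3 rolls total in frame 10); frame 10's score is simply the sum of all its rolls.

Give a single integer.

Frame 1: OPEN (7+2=9). Cumulative: 9
Frame 2: OPEN (8+0=8). Cumulative: 17
Frame 3: OPEN (5+0=5). Cumulative: 22
Frame 4: OPEN (2+3=5). Cumulative: 27
Frame 5: OPEN (9+0=9). Cumulative: 36
Frame 6: SPARE (3+7=10). 10 + next roll (7) = 17. Cumulative: 53
Frame 7: SPARE (7+3=10). 10 + next roll (5) = 15. Cumulative: 68
Frame 8: OPEN (5+2=7). Cumulative: 75
Frame 9: OPEN (0+5=5). Cumulative: 80
Frame 10: OPEN. Sum of all frame-10 rolls (2+1) = 3. Cumulative: 83

Answer: 83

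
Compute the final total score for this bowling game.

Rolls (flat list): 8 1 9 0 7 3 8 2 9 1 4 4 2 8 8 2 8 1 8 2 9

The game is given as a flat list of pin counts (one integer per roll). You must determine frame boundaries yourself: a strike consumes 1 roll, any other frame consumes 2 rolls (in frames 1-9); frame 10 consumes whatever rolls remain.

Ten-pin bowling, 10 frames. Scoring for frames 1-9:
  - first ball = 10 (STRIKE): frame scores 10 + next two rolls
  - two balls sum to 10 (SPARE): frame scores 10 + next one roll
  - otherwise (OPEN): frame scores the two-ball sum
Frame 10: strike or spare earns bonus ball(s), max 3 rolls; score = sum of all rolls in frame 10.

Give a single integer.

Answer: 141

Derivation:
Frame 1: OPEN (8+1=9). Cumulative: 9
Frame 2: OPEN (9+0=9). Cumulative: 18
Frame 3: SPARE (7+3=10). 10 + next roll (8) = 18. Cumulative: 36
Frame 4: SPARE (8+2=10). 10 + next roll (9) = 19. Cumulative: 55
Frame 5: SPARE (9+1=10). 10 + next roll (4) = 14. Cumulative: 69
Frame 6: OPEN (4+4=8). Cumulative: 77
Frame 7: SPARE (2+8=10). 10 + next roll (8) = 18. Cumulative: 95
Frame 8: SPARE (8+2=10). 10 + next roll (8) = 18. Cumulative: 113
Frame 9: OPEN (8+1=9). Cumulative: 122
Frame 10: SPARE. Sum of all frame-10 rolls (8+2+9) = 19. Cumulative: 141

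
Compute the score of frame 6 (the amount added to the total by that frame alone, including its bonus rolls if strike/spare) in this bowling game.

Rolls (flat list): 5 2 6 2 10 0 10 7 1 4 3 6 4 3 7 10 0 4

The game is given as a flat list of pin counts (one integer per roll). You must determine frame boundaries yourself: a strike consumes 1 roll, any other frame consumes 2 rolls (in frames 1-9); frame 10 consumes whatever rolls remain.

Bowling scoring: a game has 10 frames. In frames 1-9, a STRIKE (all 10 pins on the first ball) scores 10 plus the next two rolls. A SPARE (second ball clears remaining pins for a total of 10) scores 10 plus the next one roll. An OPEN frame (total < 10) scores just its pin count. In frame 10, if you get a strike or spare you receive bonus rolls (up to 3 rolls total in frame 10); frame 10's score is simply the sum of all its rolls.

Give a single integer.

Frame 1: OPEN (5+2=7). Cumulative: 7
Frame 2: OPEN (6+2=8). Cumulative: 15
Frame 3: STRIKE. 10 + next two rolls (0+10) = 20. Cumulative: 35
Frame 4: SPARE (0+10=10). 10 + next roll (7) = 17. Cumulative: 52
Frame 5: OPEN (7+1=8). Cumulative: 60
Frame 6: OPEN (4+3=7). Cumulative: 67
Frame 7: SPARE (6+4=10). 10 + next roll (3) = 13. Cumulative: 80
Frame 8: SPARE (3+7=10). 10 + next roll (10) = 20. Cumulative: 100

Answer: 7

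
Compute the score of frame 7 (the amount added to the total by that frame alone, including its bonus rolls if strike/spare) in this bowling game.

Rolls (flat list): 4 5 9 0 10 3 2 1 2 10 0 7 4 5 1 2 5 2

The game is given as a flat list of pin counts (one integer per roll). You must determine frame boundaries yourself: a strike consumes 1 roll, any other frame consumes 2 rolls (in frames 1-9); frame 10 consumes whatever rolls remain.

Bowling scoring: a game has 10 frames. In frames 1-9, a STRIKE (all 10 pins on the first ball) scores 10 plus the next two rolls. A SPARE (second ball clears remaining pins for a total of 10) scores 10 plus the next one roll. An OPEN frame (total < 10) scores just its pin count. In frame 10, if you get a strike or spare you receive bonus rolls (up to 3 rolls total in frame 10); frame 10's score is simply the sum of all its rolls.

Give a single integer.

Frame 1: OPEN (4+5=9). Cumulative: 9
Frame 2: OPEN (9+0=9). Cumulative: 18
Frame 3: STRIKE. 10 + next two rolls (3+2) = 15. Cumulative: 33
Frame 4: OPEN (3+2=5). Cumulative: 38
Frame 5: OPEN (1+2=3). Cumulative: 41
Frame 6: STRIKE. 10 + next two rolls (0+7) = 17. Cumulative: 58
Frame 7: OPEN (0+7=7). Cumulative: 65
Frame 8: OPEN (4+5=9). Cumulative: 74
Frame 9: OPEN (1+2=3). Cumulative: 77

Answer: 7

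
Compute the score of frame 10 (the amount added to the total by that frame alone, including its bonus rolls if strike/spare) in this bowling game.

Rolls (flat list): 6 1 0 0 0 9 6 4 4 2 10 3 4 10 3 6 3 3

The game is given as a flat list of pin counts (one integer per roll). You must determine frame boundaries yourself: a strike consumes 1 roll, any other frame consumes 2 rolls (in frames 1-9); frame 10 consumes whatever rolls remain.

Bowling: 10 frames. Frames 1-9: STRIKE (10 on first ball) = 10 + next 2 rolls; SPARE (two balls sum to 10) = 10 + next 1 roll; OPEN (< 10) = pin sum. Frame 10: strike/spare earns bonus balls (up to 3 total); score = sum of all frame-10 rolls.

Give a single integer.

Frame 1: OPEN (6+1=7). Cumulative: 7
Frame 2: OPEN (0+0=0). Cumulative: 7
Frame 3: OPEN (0+9=9). Cumulative: 16
Frame 4: SPARE (6+4=10). 10 + next roll (4) = 14. Cumulative: 30
Frame 5: OPEN (4+2=6). Cumulative: 36
Frame 6: STRIKE. 10 + next two rolls (3+4) = 17. Cumulative: 53
Frame 7: OPEN (3+4=7). Cumulative: 60
Frame 8: STRIKE. 10 + next two rolls (3+6) = 19. Cumulative: 79
Frame 9: OPEN (3+6=9). Cumulative: 88
Frame 10: OPEN. Sum of all frame-10 rolls (3+3) = 6. Cumulative: 94

Answer: 6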